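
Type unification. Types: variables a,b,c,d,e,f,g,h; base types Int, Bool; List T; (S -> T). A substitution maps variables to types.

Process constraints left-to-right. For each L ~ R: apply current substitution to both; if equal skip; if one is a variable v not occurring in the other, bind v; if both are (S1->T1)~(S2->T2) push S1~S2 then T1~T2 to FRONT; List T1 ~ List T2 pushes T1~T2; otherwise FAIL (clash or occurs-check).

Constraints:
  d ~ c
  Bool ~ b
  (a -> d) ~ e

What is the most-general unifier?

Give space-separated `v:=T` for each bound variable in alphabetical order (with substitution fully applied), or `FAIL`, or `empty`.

step 1: unify d ~ c  [subst: {-} | 2 pending]
  bind d := c
step 2: unify Bool ~ b  [subst: {d:=c} | 1 pending]
  bind b := Bool
step 3: unify (a -> c) ~ e  [subst: {d:=c, b:=Bool} | 0 pending]
  bind e := (a -> c)

Answer: b:=Bool d:=c e:=(a -> c)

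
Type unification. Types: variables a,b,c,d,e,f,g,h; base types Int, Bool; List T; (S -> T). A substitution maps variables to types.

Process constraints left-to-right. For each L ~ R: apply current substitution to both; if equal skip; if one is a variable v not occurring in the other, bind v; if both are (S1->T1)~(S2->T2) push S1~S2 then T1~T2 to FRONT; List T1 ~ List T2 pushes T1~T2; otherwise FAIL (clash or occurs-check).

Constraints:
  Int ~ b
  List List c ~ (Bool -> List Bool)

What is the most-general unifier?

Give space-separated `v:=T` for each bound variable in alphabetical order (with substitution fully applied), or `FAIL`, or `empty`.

step 1: unify Int ~ b  [subst: {-} | 1 pending]
  bind b := Int
step 2: unify List List c ~ (Bool -> List Bool)  [subst: {b:=Int} | 0 pending]
  clash: List List c vs (Bool -> List Bool)

Answer: FAIL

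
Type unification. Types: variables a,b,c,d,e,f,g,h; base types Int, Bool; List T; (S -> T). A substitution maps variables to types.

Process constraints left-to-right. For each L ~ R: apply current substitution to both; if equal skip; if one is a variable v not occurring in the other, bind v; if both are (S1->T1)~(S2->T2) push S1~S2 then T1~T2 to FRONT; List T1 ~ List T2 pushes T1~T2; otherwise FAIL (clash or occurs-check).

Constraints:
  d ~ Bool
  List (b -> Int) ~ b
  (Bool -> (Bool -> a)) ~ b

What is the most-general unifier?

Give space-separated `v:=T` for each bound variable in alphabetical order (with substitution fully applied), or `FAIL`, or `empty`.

Answer: FAIL

Derivation:
step 1: unify d ~ Bool  [subst: {-} | 2 pending]
  bind d := Bool
step 2: unify List (b -> Int) ~ b  [subst: {d:=Bool} | 1 pending]
  occurs-check fail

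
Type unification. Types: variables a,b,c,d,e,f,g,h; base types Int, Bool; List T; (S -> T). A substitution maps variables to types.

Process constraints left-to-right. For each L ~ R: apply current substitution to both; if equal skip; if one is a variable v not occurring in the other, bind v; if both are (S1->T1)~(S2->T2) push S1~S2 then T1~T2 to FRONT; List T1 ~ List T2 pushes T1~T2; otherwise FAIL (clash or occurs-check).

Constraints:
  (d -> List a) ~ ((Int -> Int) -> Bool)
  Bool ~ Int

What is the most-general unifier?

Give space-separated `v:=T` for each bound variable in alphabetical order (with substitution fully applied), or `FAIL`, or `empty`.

Answer: FAIL

Derivation:
step 1: unify (d -> List a) ~ ((Int -> Int) -> Bool)  [subst: {-} | 1 pending]
  -> decompose arrow: push d~(Int -> Int), List a~Bool
step 2: unify d ~ (Int -> Int)  [subst: {-} | 2 pending]
  bind d := (Int -> Int)
step 3: unify List a ~ Bool  [subst: {d:=(Int -> Int)} | 1 pending]
  clash: List a vs Bool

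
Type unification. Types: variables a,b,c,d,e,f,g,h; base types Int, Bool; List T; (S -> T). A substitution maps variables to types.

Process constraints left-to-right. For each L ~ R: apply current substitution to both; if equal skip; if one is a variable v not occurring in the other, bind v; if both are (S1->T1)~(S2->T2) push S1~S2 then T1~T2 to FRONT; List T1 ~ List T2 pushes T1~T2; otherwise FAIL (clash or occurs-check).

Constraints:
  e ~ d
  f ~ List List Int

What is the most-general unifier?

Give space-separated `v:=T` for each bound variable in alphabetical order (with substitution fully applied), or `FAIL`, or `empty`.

Answer: e:=d f:=List List Int

Derivation:
step 1: unify e ~ d  [subst: {-} | 1 pending]
  bind e := d
step 2: unify f ~ List List Int  [subst: {e:=d} | 0 pending]
  bind f := List List Int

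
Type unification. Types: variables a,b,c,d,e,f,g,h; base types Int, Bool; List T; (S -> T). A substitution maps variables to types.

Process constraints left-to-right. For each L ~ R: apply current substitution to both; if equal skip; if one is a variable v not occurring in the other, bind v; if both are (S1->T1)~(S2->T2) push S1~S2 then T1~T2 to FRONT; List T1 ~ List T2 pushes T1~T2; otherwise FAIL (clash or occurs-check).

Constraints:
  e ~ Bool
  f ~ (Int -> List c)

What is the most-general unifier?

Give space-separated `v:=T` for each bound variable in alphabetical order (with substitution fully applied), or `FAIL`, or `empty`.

step 1: unify e ~ Bool  [subst: {-} | 1 pending]
  bind e := Bool
step 2: unify f ~ (Int -> List c)  [subst: {e:=Bool} | 0 pending]
  bind f := (Int -> List c)

Answer: e:=Bool f:=(Int -> List c)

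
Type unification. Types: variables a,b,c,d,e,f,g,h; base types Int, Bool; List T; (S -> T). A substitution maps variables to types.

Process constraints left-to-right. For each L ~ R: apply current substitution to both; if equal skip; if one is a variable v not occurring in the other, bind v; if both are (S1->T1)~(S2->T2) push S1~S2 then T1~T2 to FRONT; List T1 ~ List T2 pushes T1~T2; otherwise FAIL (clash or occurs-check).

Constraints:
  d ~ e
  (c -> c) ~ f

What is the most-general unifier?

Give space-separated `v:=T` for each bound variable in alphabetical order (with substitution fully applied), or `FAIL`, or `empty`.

Answer: d:=e f:=(c -> c)

Derivation:
step 1: unify d ~ e  [subst: {-} | 1 pending]
  bind d := e
step 2: unify (c -> c) ~ f  [subst: {d:=e} | 0 pending]
  bind f := (c -> c)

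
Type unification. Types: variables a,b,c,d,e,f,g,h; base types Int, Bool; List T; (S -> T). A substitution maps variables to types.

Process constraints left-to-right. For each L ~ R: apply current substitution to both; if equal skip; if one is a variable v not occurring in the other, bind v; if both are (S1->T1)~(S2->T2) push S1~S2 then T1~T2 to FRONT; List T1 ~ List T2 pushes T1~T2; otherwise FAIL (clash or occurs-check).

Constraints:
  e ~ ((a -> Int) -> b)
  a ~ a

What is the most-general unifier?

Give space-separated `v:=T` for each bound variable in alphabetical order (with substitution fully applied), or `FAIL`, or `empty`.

Answer: e:=((a -> Int) -> b)

Derivation:
step 1: unify e ~ ((a -> Int) -> b)  [subst: {-} | 1 pending]
  bind e := ((a -> Int) -> b)
step 2: unify a ~ a  [subst: {e:=((a -> Int) -> b)} | 0 pending]
  -> identical, skip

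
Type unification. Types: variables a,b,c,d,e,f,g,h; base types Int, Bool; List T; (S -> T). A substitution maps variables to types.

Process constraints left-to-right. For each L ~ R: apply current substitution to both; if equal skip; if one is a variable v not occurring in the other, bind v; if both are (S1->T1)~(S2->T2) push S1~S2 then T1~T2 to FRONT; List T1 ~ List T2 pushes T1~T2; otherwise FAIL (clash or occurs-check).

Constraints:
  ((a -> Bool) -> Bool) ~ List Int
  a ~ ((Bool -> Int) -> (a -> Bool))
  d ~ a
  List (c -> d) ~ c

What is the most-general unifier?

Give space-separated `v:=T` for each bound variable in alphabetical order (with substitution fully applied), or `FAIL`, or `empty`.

step 1: unify ((a -> Bool) -> Bool) ~ List Int  [subst: {-} | 3 pending]
  clash: ((a -> Bool) -> Bool) vs List Int

Answer: FAIL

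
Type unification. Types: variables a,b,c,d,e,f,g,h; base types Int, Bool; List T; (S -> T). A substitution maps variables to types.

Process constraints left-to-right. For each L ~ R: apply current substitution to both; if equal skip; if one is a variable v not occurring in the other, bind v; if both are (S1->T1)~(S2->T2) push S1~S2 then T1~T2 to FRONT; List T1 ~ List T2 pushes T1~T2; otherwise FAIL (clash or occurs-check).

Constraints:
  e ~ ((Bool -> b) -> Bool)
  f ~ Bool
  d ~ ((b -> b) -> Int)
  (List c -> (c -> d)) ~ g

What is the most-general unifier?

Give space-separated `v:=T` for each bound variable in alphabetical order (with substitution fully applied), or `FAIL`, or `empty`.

step 1: unify e ~ ((Bool -> b) -> Bool)  [subst: {-} | 3 pending]
  bind e := ((Bool -> b) -> Bool)
step 2: unify f ~ Bool  [subst: {e:=((Bool -> b) -> Bool)} | 2 pending]
  bind f := Bool
step 3: unify d ~ ((b -> b) -> Int)  [subst: {e:=((Bool -> b) -> Bool), f:=Bool} | 1 pending]
  bind d := ((b -> b) -> Int)
step 4: unify (List c -> (c -> ((b -> b) -> Int))) ~ g  [subst: {e:=((Bool -> b) -> Bool), f:=Bool, d:=((b -> b) -> Int)} | 0 pending]
  bind g := (List c -> (c -> ((b -> b) -> Int)))

Answer: d:=((b -> b) -> Int) e:=((Bool -> b) -> Bool) f:=Bool g:=(List c -> (c -> ((b -> b) -> Int)))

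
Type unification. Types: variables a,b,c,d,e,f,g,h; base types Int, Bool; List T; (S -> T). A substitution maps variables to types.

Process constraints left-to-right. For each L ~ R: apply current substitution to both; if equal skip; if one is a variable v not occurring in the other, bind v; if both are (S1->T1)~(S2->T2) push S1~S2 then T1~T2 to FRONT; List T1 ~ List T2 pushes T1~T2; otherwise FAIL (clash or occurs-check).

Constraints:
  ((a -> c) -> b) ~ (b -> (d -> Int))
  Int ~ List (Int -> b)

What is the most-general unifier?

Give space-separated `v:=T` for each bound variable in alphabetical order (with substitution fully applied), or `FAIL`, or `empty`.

step 1: unify ((a -> c) -> b) ~ (b -> (d -> Int))  [subst: {-} | 1 pending]
  -> decompose arrow: push (a -> c)~b, b~(d -> Int)
step 2: unify (a -> c) ~ b  [subst: {-} | 2 pending]
  bind b := (a -> c)
step 3: unify (a -> c) ~ (d -> Int)  [subst: {b:=(a -> c)} | 1 pending]
  -> decompose arrow: push a~d, c~Int
step 4: unify a ~ d  [subst: {b:=(a -> c)} | 2 pending]
  bind a := d
step 5: unify c ~ Int  [subst: {b:=(a -> c), a:=d} | 1 pending]
  bind c := Int
step 6: unify Int ~ List (Int -> (d -> Int))  [subst: {b:=(a -> c), a:=d, c:=Int} | 0 pending]
  clash: Int vs List (Int -> (d -> Int))

Answer: FAIL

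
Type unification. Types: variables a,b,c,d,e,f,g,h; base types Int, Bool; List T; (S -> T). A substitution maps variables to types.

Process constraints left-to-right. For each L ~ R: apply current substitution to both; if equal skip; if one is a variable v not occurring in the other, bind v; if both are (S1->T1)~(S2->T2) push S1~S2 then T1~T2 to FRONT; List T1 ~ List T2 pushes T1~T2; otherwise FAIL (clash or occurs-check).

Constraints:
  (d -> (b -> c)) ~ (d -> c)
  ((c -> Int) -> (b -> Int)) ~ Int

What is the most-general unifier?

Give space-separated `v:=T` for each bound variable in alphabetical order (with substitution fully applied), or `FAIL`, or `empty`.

Answer: FAIL

Derivation:
step 1: unify (d -> (b -> c)) ~ (d -> c)  [subst: {-} | 1 pending]
  -> decompose arrow: push d~d, (b -> c)~c
step 2: unify d ~ d  [subst: {-} | 2 pending]
  -> identical, skip
step 3: unify (b -> c) ~ c  [subst: {-} | 1 pending]
  occurs-check fail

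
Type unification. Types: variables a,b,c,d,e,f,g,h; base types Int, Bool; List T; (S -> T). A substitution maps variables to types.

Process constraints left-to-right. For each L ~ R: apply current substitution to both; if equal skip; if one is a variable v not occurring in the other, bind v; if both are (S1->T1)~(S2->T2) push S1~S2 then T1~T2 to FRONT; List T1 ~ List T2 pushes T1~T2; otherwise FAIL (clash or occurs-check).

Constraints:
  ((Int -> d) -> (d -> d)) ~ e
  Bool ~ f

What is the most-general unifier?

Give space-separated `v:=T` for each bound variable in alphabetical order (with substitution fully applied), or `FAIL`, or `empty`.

Answer: e:=((Int -> d) -> (d -> d)) f:=Bool

Derivation:
step 1: unify ((Int -> d) -> (d -> d)) ~ e  [subst: {-} | 1 pending]
  bind e := ((Int -> d) -> (d -> d))
step 2: unify Bool ~ f  [subst: {e:=((Int -> d) -> (d -> d))} | 0 pending]
  bind f := Bool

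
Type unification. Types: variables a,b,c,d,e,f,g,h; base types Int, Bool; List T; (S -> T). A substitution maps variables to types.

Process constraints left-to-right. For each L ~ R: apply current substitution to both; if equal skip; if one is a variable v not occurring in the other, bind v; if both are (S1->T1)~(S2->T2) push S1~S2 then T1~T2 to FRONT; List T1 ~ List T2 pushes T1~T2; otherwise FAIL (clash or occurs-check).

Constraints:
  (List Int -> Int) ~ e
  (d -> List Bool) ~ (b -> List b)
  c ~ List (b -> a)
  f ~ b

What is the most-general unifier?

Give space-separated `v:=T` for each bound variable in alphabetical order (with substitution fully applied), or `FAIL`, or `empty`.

Answer: b:=Bool c:=List (Bool -> a) d:=Bool e:=(List Int -> Int) f:=Bool

Derivation:
step 1: unify (List Int -> Int) ~ e  [subst: {-} | 3 pending]
  bind e := (List Int -> Int)
step 2: unify (d -> List Bool) ~ (b -> List b)  [subst: {e:=(List Int -> Int)} | 2 pending]
  -> decompose arrow: push d~b, List Bool~List b
step 3: unify d ~ b  [subst: {e:=(List Int -> Int)} | 3 pending]
  bind d := b
step 4: unify List Bool ~ List b  [subst: {e:=(List Int -> Int), d:=b} | 2 pending]
  -> decompose List: push Bool~b
step 5: unify Bool ~ b  [subst: {e:=(List Int -> Int), d:=b} | 2 pending]
  bind b := Bool
step 6: unify c ~ List (Bool -> a)  [subst: {e:=(List Int -> Int), d:=b, b:=Bool} | 1 pending]
  bind c := List (Bool -> a)
step 7: unify f ~ Bool  [subst: {e:=(List Int -> Int), d:=b, b:=Bool, c:=List (Bool -> a)} | 0 pending]
  bind f := Bool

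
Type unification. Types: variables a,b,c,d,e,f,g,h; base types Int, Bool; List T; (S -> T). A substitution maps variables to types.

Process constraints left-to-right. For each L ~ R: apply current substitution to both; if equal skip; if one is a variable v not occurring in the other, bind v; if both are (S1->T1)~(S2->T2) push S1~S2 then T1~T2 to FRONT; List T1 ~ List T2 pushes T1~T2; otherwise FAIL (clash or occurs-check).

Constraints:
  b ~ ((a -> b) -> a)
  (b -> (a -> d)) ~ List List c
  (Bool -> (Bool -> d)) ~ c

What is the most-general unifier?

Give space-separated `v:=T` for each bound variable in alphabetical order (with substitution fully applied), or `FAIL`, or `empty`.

Answer: FAIL

Derivation:
step 1: unify b ~ ((a -> b) -> a)  [subst: {-} | 2 pending]
  occurs-check fail: b in ((a -> b) -> a)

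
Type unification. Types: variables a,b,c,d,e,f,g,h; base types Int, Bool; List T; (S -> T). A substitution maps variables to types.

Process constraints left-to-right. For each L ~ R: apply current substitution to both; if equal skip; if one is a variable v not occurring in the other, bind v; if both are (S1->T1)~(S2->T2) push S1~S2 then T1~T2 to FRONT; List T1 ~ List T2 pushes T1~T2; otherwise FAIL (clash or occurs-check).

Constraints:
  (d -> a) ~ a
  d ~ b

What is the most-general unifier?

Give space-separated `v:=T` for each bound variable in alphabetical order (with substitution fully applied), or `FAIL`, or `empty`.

Answer: FAIL

Derivation:
step 1: unify (d -> a) ~ a  [subst: {-} | 1 pending]
  occurs-check fail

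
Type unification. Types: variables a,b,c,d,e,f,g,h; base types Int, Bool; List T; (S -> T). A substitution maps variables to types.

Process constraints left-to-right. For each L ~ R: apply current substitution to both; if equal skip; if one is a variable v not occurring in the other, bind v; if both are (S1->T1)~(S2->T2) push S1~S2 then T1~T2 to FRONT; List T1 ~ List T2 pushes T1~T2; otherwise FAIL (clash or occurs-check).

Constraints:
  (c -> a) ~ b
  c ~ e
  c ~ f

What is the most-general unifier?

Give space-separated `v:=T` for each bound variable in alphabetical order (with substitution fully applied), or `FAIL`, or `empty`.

step 1: unify (c -> a) ~ b  [subst: {-} | 2 pending]
  bind b := (c -> a)
step 2: unify c ~ e  [subst: {b:=(c -> a)} | 1 pending]
  bind c := e
step 3: unify e ~ f  [subst: {b:=(c -> a), c:=e} | 0 pending]
  bind e := f

Answer: b:=(f -> a) c:=f e:=f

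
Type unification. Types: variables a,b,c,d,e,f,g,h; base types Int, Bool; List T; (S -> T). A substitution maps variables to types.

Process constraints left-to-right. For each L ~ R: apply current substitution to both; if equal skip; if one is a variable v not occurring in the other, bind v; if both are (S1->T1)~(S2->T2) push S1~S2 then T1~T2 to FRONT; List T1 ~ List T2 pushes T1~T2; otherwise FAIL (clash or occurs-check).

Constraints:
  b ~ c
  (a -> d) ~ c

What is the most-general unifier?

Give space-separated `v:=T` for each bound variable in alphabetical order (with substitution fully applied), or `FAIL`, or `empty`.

step 1: unify b ~ c  [subst: {-} | 1 pending]
  bind b := c
step 2: unify (a -> d) ~ c  [subst: {b:=c} | 0 pending]
  bind c := (a -> d)

Answer: b:=(a -> d) c:=(a -> d)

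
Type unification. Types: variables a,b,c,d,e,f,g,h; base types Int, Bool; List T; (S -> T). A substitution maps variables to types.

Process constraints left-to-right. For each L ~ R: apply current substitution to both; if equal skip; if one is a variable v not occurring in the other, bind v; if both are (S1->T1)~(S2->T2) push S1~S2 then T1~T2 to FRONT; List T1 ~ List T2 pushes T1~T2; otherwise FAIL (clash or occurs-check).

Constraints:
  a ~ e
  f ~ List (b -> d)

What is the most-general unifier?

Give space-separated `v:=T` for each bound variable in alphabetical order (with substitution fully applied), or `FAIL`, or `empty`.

Answer: a:=e f:=List (b -> d)

Derivation:
step 1: unify a ~ e  [subst: {-} | 1 pending]
  bind a := e
step 2: unify f ~ List (b -> d)  [subst: {a:=e} | 0 pending]
  bind f := List (b -> d)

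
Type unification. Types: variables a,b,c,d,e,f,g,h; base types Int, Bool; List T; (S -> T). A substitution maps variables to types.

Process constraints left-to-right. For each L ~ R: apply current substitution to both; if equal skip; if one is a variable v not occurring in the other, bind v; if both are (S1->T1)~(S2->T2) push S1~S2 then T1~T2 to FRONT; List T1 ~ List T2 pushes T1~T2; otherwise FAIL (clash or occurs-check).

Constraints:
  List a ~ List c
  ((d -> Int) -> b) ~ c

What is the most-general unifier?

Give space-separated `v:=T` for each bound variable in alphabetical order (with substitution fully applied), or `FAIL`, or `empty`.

step 1: unify List a ~ List c  [subst: {-} | 1 pending]
  -> decompose List: push a~c
step 2: unify a ~ c  [subst: {-} | 1 pending]
  bind a := c
step 3: unify ((d -> Int) -> b) ~ c  [subst: {a:=c} | 0 pending]
  bind c := ((d -> Int) -> b)

Answer: a:=((d -> Int) -> b) c:=((d -> Int) -> b)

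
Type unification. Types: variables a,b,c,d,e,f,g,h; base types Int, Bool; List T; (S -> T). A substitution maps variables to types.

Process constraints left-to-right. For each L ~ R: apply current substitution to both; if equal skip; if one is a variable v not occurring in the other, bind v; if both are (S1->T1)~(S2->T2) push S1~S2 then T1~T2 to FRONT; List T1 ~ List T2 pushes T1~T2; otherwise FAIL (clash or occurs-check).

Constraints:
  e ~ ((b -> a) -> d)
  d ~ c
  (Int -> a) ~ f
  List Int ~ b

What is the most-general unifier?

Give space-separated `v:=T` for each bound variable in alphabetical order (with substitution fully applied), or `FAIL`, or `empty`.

Answer: b:=List Int d:=c e:=((List Int -> a) -> c) f:=(Int -> a)

Derivation:
step 1: unify e ~ ((b -> a) -> d)  [subst: {-} | 3 pending]
  bind e := ((b -> a) -> d)
step 2: unify d ~ c  [subst: {e:=((b -> a) -> d)} | 2 pending]
  bind d := c
step 3: unify (Int -> a) ~ f  [subst: {e:=((b -> a) -> d), d:=c} | 1 pending]
  bind f := (Int -> a)
step 4: unify List Int ~ b  [subst: {e:=((b -> a) -> d), d:=c, f:=(Int -> a)} | 0 pending]
  bind b := List Int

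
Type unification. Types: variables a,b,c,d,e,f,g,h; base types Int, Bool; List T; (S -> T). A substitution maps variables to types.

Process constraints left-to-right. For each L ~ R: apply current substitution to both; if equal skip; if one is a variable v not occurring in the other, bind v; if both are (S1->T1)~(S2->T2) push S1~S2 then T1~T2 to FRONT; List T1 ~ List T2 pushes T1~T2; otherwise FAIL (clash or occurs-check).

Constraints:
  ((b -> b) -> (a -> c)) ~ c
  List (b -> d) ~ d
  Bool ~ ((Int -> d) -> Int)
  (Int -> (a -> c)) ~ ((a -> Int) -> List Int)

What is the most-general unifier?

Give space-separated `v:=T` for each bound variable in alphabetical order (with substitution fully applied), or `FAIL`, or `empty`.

Answer: FAIL

Derivation:
step 1: unify ((b -> b) -> (a -> c)) ~ c  [subst: {-} | 3 pending]
  occurs-check fail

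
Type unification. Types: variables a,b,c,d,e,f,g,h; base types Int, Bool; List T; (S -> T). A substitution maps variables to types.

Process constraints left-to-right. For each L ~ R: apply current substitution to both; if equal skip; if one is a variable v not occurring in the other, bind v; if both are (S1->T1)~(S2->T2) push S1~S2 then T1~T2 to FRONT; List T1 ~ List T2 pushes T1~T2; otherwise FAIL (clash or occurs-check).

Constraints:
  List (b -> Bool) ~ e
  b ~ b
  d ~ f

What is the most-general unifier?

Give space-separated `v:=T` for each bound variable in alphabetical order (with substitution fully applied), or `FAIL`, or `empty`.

step 1: unify List (b -> Bool) ~ e  [subst: {-} | 2 pending]
  bind e := List (b -> Bool)
step 2: unify b ~ b  [subst: {e:=List (b -> Bool)} | 1 pending]
  -> identical, skip
step 3: unify d ~ f  [subst: {e:=List (b -> Bool)} | 0 pending]
  bind d := f

Answer: d:=f e:=List (b -> Bool)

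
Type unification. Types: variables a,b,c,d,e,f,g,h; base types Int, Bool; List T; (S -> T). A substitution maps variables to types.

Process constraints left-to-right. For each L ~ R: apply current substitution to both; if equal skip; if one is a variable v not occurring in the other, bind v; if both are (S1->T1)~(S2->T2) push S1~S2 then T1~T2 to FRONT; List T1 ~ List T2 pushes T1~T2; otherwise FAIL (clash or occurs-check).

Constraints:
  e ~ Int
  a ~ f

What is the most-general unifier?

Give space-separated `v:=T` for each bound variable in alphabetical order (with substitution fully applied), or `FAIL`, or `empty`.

Answer: a:=f e:=Int

Derivation:
step 1: unify e ~ Int  [subst: {-} | 1 pending]
  bind e := Int
step 2: unify a ~ f  [subst: {e:=Int} | 0 pending]
  bind a := f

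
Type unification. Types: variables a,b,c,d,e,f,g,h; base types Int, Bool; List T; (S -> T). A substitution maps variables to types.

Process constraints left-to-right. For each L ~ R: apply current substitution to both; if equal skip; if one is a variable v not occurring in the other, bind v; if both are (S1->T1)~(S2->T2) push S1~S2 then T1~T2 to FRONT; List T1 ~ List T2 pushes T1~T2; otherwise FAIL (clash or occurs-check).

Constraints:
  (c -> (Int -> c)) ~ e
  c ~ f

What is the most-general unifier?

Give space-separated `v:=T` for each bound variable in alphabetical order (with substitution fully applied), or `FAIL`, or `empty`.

step 1: unify (c -> (Int -> c)) ~ e  [subst: {-} | 1 pending]
  bind e := (c -> (Int -> c))
step 2: unify c ~ f  [subst: {e:=(c -> (Int -> c))} | 0 pending]
  bind c := f

Answer: c:=f e:=(f -> (Int -> f))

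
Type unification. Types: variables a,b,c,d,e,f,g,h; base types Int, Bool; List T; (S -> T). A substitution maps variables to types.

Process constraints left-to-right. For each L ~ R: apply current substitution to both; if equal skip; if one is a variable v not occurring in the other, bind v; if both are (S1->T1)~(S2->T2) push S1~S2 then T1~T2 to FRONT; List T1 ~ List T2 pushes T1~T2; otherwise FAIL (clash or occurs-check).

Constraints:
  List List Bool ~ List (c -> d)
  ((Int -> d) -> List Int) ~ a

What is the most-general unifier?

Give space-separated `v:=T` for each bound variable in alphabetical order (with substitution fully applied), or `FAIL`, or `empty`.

Answer: FAIL

Derivation:
step 1: unify List List Bool ~ List (c -> d)  [subst: {-} | 1 pending]
  -> decompose List: push List Bool~(c -> d)
step 2: unify List Bool ~ (c -> d)  [subst: {-} | 1 pending]
  clash: List Bool vs (c -> d)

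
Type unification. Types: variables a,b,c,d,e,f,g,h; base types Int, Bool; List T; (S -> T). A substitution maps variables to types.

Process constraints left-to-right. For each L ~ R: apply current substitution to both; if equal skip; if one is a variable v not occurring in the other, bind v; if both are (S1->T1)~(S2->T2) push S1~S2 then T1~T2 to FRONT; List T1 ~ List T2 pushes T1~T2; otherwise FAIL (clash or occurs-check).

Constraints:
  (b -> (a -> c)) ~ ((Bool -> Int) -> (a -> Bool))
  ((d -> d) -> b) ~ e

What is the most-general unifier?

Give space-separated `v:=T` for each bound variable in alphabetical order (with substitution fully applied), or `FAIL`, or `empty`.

Answer: b:=(Bool -> Int) c:=Bool e:=((d -> d) -> (Bool -> Int))

Derivation:
step 1: unify (b -> (a -> c)) ~ ((Bool -> Int) -> (a -> Bool))  [subst: {-} | 1 pending]
  -> decompose arrow: push b~(Bool -> Int), (a -> c)~(a -> Bool)
step 2: unify b ~ (Bool -> Int)  [subst: {-} | 2 pending]
  bind b := (Bool -> Int)
step 3: unify (a -> c) ~ (a -> Bool)  [subst: {b:=(Bool -> Int)} | 1 pending]
  -> decompose arrow: push a~a, c~Bool
step 4: unify a ~ a  [subst: {b:=(Bool -> Int)} | 2 pending]
  -> identical, skip
step 5: unify c ~ Bool  [subst: {b:=(Bool -> Int)} | 1 pending]
  bind c := Bool
step 6: unify ((d -> d) -> (Bool -> Int)) ~ e  [subst: {b:=(Bool -> Int), c:=Bool} | 0 pending]
  bind e := ((d -> d) -> (Bool -> Int))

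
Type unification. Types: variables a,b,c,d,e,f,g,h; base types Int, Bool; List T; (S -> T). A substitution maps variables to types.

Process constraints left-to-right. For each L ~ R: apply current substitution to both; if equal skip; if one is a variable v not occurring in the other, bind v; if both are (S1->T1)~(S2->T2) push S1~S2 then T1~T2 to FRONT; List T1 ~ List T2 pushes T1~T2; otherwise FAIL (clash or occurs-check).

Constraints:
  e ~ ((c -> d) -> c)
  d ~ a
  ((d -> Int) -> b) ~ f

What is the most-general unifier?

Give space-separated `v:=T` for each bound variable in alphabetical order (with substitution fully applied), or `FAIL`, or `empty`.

step 1: unify e ~ ((c -> d) -> c)  [subst: {-} | 2 pending]
  bind e := ((c -> d) -> c)
step 2: unify d ~ a  [subst: {e:=((c -> d) -> c)} | 1 pending]
  bind d := a
step 3: unify ((a -> Int) -> b) ~ f  [subst: {e:=((c -> d) -> c), d:=a} | 0 pending]
  bind f := ((a -> Int) -> b)

Answer: d:=a e:=((c -> a) -> c) f:=((a -> Int) -> b)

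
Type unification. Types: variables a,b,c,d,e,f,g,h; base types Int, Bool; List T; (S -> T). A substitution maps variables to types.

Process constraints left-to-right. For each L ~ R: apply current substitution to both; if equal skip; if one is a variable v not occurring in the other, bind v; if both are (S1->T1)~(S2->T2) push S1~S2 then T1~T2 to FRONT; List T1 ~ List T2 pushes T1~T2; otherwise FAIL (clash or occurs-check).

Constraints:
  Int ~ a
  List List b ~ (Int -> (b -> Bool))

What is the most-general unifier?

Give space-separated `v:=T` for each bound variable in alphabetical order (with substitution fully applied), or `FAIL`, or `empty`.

Answer: FAIL

Derivation:
step 1: unify Int ~ a  [subst: {-} | 1 pending]
  bind a := Int
step 2: unify List List b ~ (Int -> (b -> Bool))  [subst: {a:=Int} | 0 pending]
  clash: List List b vs (Int -> (b -> Bool))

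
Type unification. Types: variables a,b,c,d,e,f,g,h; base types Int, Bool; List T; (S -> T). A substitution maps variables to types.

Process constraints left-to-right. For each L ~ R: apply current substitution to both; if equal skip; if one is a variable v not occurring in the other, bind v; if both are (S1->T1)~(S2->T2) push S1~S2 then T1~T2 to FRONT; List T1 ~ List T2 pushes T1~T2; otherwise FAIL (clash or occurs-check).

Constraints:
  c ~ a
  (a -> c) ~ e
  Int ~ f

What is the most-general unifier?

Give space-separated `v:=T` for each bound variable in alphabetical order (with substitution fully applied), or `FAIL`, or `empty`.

step 1: unify c ~ a  [subst: {-} | 2 pending]
  bind c := a
step 2: unify (a -> a) ~ e  [subst: {c:=a} | 1 pending]
  bind e := (a -> a)
step 3: unify Int ~ f  [subst: {c:=a, e:=(a -> a)} | 0 pending]
  bind f := Int

Answer: c:=a e:=(a -> a) f:=Int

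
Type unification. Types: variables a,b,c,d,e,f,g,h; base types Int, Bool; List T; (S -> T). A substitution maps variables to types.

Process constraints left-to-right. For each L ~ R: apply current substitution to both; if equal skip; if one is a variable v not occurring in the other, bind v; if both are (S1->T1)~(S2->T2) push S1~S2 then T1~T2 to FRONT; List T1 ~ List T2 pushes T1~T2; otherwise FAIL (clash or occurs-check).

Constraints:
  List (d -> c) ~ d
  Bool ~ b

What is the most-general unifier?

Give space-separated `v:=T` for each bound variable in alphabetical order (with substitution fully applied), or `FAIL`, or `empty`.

step 1: unify List (d -> c) ~ d  [subst: {-} | 1 pending]
  occurs-check fail

Answer: FAIL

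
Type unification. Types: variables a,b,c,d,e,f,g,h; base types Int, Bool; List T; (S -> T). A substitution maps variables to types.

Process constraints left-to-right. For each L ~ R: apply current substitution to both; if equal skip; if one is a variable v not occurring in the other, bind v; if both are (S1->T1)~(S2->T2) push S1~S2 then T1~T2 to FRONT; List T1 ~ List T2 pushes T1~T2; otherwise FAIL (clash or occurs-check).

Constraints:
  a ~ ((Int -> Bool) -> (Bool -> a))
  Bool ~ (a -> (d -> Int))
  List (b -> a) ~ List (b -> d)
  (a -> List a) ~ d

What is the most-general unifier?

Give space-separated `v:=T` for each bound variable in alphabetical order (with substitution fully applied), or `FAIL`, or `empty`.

step 1: unify a ~ ((Int -> Bool) -> (Bool -> a))  [subst: {-} | 3 pending]
  occurs-check fail: a in ((Int -> Bool) -> (Bool -> a))

Answer: FAIL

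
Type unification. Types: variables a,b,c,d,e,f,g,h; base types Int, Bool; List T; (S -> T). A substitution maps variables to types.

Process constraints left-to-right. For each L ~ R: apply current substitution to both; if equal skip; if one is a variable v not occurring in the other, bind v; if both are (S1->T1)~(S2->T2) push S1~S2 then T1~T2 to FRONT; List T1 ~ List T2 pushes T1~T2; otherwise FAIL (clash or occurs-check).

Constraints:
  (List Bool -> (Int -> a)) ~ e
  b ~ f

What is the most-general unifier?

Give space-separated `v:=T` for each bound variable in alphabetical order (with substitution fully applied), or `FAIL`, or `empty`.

step 1: unify (List Bool -> (Int -> a)) ~ e  [subst: {-} | 1 pending]
  bind e := (List Bool -> (Int -> a))
step 2: unify b ~ f  [subst: {e:=(List Bool -> (Int -> a))} | 0 pending]
  bind b := f

Answer: b:=f e:=(List Bool -> (Int -> a))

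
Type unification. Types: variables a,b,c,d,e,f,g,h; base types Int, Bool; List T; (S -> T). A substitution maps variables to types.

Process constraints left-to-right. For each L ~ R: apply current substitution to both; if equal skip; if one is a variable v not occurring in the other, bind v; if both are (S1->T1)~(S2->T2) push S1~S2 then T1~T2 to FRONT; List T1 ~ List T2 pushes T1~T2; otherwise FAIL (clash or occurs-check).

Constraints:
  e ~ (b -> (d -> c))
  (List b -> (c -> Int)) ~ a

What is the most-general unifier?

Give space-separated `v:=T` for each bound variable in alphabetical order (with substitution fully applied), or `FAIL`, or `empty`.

step 1: unify e ~ (b -> (d -> c))  [subst: {-} | 1 pending]
  bind e := (b -> (d -> c))
step 2: unify (List b -> (c -> Int)) ~ a  [subst: {e:=(b -> (d -> c))} | 0 pending]
  bind a := (List b -> (c -> Int))

Answer: a:=(List b -> (c -> Int)) e:=(b -> (d -> c))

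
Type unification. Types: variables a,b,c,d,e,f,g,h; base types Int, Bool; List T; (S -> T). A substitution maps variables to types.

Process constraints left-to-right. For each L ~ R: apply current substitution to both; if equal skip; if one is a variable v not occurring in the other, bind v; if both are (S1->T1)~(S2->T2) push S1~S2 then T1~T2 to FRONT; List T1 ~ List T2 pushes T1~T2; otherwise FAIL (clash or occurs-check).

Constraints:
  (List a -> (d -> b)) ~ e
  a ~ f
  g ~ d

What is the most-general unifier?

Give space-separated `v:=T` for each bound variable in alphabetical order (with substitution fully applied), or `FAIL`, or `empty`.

step 1: unify (List a -> (d -> b)) ~ e  [subst: {-} | 2 pending]
  bind e := (List a -> (d -> b))
step 2: unify a ~ f  [subst: {e:=(List a -> (d -> b))} | 1 pending]
  bind a := f
step 3: unify g ~ d  [subst: {e:=(List a -> (d -> b)), a:=f} | 0 pending]
  bind g := d

Answer: a:=f e:=(List f -> (d -> b)) g:=d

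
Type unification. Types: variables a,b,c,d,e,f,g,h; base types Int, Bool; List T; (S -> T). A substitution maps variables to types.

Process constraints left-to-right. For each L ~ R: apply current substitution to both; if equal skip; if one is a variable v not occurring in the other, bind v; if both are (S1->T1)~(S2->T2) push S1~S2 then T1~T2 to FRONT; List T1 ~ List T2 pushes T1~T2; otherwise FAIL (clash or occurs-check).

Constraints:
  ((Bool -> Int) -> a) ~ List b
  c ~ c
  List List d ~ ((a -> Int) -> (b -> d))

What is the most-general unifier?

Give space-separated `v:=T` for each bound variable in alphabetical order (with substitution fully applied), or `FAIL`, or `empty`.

Answer: FAIL

Derivation:
step 1: unify ((Bool -> Int) -> a) ~ List b  [subst: {-} | 2 pending]
  clash: ((Bool -> Int) -> a) vs List b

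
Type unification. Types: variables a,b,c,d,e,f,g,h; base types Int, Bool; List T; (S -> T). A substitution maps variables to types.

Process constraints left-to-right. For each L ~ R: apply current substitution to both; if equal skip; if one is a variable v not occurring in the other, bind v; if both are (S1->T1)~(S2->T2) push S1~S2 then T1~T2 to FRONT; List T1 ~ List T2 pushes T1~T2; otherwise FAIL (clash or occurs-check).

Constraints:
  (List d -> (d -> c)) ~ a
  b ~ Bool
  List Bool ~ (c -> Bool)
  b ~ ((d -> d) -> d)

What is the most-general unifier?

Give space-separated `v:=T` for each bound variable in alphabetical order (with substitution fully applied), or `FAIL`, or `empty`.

Answer: FAIL

Derivation:
step 1: unify (List d -> (d -> c)) ~ a  [subst: {-} | 3 pending]
  bind a := (List d -> (d -> c))
step 2: unify b ~ Bool  [subst: {a:=(List d -> (d -> c))} | 2 pending]
  bind b := Bool
step 3: unify List Bool ~ (c -> Bool)  [subst: {a:=(List d -> (d -> c)), b:=Bool} | 1 pending]
  clash: List Bool vs (c -> Bool)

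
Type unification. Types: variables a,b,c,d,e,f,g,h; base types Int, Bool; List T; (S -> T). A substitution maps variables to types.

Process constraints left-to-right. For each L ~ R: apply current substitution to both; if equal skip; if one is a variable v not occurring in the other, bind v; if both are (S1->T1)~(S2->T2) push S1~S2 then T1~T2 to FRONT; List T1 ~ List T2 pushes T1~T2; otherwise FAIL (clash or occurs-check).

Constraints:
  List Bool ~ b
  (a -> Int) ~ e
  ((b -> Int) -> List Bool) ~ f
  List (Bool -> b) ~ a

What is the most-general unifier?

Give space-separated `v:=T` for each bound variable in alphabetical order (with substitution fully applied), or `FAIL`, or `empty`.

Answer: a:=List (Bool -> List Bool) b:=List Bool e:=(List (Bool -> List Bool) -> Int) f:=((List Bool -> Int) -> List Bool)

Derivation:
step 1: unify List Bool ~ b  [subst: {-} | 3 pending]
  bind b := List Bool
step 2: unify (a -> Int) ~ e  [subst: {b:=List Bool} | 2 pending]
  bind e := (a -> Int)
step 3: unify ((List Bool -> Int) -> List Bool) ~ f  [subst: {b:=List Bool, e:=(a -> Int)} | 1 pending]
  bind f := ((List Bool -> Int) -> List Bool)
step 4: unify List (Bool -> List Bool) ~ a  [subst: {b:=List Bool, e:=(a -> Int), f:=((List Bool -> Int) -> List Bool)} | 0 pending]
  bind a := List (Bool -> List Bool)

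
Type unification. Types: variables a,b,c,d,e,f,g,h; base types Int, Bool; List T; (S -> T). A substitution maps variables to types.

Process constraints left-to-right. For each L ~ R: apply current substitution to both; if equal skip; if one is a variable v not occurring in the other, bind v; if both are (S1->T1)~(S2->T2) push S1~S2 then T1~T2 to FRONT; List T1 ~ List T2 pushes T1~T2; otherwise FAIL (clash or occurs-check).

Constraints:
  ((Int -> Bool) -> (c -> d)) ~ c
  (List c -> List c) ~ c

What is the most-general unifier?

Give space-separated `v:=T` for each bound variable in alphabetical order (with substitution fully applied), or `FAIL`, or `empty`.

Answer: FAIL

Derivation:
step 1: unify ((Int -> Bool) -> (c -> d)) ~ c  [subst: {-} | 1 pending]
  occurs-check fail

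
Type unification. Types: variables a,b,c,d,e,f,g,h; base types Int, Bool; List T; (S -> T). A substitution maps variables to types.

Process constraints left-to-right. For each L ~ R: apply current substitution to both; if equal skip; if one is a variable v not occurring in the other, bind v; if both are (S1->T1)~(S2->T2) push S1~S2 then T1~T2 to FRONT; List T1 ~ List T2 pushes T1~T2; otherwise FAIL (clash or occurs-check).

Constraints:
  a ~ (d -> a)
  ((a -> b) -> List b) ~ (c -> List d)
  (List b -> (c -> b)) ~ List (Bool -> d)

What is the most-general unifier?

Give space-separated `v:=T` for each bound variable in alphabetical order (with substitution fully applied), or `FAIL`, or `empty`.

Answer: FAIL

Derivation:
step 1: unify a ~ (d -> a)  [subst: {-} | 2 pending]
  occurs-check fail: a in (d -> a)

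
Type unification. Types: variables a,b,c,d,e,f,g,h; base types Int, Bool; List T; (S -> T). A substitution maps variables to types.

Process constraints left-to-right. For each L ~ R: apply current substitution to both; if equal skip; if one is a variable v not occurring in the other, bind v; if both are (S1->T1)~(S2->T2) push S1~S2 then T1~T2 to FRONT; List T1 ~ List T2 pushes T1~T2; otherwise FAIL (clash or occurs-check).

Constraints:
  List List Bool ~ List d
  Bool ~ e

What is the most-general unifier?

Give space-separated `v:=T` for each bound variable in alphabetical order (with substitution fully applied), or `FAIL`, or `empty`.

step 1: unify List List Bool ~ List d  [subst: {-} | 1 pending]
  -> decompose List: push List Bool~d
step 2: unify List Bool ~ d  [subst: {-} | 1 pending]
  bind d := List Bool
step 3: unify Bool ~ e  [subst: {d:=List Bool} | 0 pending]
  bind e := Bool

Answer: d:=List Bool e:=Bool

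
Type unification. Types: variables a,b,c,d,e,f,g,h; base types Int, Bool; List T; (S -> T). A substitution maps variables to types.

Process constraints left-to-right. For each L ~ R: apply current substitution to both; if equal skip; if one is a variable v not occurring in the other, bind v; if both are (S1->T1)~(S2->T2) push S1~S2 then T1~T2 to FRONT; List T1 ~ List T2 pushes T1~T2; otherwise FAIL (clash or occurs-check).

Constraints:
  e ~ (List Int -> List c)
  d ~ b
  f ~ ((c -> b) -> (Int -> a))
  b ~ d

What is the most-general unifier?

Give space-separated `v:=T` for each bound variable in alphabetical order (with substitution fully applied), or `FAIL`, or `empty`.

Answer: d:=b e:=(List Int -> List c) f:=((c -> b) -> (Int -> a))

Derivation:
step 1: unify e ~ (List Int -> List c)  [subst: {-} | 3 pending]
  bind e := (List Int -> List c)
step 2: unify d ~ b  [subst: {e:=(List Int -> List c)} | 2 pending]
  bind d := b
step 3: unify f ~ ((c -> b) -> (Int -> a))  [subst: {e:=(List Int -> List c), d:=b} | 1 pending]
  bind f := ((c -> b) -> (Int -> a))
step 4: unify b ~ b  [subst: {e:=(List Int -> List c), d:=b, f:=((c -> b) -> (Int -> a))} | 0 pending]
  -> identical, skip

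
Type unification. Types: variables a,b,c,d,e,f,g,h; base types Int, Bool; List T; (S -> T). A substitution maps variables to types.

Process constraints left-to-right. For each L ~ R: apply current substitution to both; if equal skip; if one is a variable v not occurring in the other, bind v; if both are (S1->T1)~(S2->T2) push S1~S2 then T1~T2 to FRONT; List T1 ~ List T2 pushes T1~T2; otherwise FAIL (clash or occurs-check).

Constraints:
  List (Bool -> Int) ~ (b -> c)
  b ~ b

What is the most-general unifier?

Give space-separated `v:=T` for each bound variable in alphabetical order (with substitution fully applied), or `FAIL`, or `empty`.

Answer: FAIL

Derivation:
step 1: unify List (Bool -> Int) ~ (b -> c)  [subst: {-} | 1 pending]
  clash: List (Bool -> Int) vs (b -> c)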